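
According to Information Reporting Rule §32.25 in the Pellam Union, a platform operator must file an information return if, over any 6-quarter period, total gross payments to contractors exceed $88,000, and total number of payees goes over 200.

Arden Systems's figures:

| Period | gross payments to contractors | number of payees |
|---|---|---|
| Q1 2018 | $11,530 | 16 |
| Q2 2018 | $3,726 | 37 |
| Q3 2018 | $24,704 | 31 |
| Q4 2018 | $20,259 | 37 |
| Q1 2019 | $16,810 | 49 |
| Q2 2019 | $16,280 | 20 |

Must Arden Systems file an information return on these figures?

Total gross payments to contractors: $11,530 + $3,726 + $24,704 + $20,259 + $16,810 + $16,280 = $93,309 (> $88,000).
Total number of payees: 16 + 37 + 31 + 37 + 49 + 20 = 190 (≤ 200).
The test is 'and': the rule requires both, and at least one is not exceeded.

No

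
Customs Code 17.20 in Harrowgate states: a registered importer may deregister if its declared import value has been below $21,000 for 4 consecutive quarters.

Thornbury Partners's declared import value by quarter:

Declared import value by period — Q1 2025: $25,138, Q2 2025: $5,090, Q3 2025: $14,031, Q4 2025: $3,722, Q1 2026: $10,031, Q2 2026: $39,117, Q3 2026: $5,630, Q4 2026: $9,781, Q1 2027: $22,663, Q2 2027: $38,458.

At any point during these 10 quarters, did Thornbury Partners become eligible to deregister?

Quarters below $21,000: Q2 2025, Q3 2025, Q4 2025, Q1 2026, Q3 2026, Q4 2026.
Longest run of consecutive quarters below the threshold: 4.
4 ≥ 4, so Thornbury Partners became eligible.

Yes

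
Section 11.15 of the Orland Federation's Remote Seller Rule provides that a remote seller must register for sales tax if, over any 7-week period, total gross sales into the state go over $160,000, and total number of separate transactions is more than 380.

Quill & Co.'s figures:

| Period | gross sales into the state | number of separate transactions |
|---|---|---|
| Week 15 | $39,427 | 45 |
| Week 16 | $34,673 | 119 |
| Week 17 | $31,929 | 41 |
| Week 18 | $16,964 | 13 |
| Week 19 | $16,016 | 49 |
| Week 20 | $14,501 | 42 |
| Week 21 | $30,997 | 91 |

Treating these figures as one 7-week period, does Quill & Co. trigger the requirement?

Total gross sales into the state: $39,427 + $34,673 + $31,929 + $16,964 + $16,016 + $14,501 + $30,997 = $184,507 (> $160,000).
Total number of separate transactions: 45 + 119 + 41 + 13 + 49 + 42 + 91 = 400 (> 380).
The test is 'and': both thresholds are exceeded.

Yes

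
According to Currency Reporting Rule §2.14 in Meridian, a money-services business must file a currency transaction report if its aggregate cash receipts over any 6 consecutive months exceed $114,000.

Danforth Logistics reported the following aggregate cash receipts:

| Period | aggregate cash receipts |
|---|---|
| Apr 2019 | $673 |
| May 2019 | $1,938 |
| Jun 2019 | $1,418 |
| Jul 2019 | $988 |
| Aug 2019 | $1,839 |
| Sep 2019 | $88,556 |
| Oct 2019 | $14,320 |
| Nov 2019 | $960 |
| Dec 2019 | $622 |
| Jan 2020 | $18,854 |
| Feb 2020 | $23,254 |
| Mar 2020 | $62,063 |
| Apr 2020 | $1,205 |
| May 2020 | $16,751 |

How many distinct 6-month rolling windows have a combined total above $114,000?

Apr 2019–Sep 2019: $673 + $1,938 + $1,418 + $988 + $1,839 + $88,556 = $95,412 (under)
May 2019–Oct 2019: $1,938 + $1,418 + $988 + $1,839 + $88,556 + $14,320 = $109,059 (under)
Jun 2019–Nov 2019: $1,418 + $988 + $1,839 + $88,556 + $14,320 + $960 = $108,081 (under)
Jul 2019–Dec 2019: $988 + $1,839 + $88,556 + $14,320 + $960 + $622 = $107,285 (under)
Aug 2019–Jan 2020: $1,839 + $88,556 + $14,320 + $960 + $622 + $18,854 = $125,151 (over)
Sep 2019–Feb 2020: $88,556 + $14,320 + $960 + $622 + $18,854 + $23,254 = $146,566 (over)
Oct 2019–Mar 2020: $14,320 + $960 + $622 + $18,854 + $23,254 + $62,063 = $120,073 (over)
Nov 2019–Apr 2020: $960 + $622 + $18,854 + $23,254 + $62,063 + $1,205 = $106,958 (under)
Dec 2019–May 2020: $622 + $18,854 + $23,254 + $62,063 + $1,205 + $16,751 = $122,749 (over)
4 windows exceed the threshold.

4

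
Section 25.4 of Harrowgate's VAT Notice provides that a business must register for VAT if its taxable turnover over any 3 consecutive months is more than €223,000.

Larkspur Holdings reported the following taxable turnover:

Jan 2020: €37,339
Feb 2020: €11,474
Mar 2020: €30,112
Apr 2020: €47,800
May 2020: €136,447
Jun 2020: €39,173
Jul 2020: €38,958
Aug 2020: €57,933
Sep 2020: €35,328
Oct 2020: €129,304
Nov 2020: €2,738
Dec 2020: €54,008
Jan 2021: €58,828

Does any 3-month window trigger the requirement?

Jan 2020–Mar 2020: €37,339 + €11,474 + €30,112 = €78,925 (under)
Feb 2020–Apr 2020: €11,474 + €30,112 + €47,800 = €89,386 (under)
Mar 2020–May 2020: €30,112 + €47,800 + €136,447 = €214,359 (under)
Apr 2020–Jun 2020: €47,800 + €136,447 + €39,173 = €223,420 (over)
May 2020–Jul 2020: €136,447 + €39,173 + €38,958 = €214,578 (under)
Jun 2020–Aug 2020: €39,173 + €38,958 + €57,933 = €136,064 (under)
Jul 2020–Sep 2020: €38,958 + €57,933 + €35,328 = €132,219 (under)
Aug 2020–Oct 2020: €57,933 + €35,328 + €129,304 = €222,565 (under)
Sep 2020–Nov 2020: €35,328 + €129,304 + €2,738 = €167,370 (under)
Oct 2020–Dec 2020: €129,304 + €2,738 + €54,008 = €186,050 (under)
Nov 2020–Jan 2021: €2,738 + €54,008 + €58,828 = €115,574 (under)
At least one window exceeds €223,000.

Yes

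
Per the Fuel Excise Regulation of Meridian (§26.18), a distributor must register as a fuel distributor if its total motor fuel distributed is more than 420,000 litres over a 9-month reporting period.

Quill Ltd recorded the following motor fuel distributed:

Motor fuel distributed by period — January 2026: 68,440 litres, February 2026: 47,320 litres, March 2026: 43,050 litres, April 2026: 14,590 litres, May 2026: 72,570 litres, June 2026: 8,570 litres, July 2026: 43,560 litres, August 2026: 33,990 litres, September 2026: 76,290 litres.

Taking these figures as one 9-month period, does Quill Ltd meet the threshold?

No

Total motor fuel distributed: 68,440 litres + 47,320 litres + 43,050 litres + 14,590 litres + 72,570 litres + 8,570 litres + 43,560 litres + 33,990 litres + 76,290 litres = 408,380 litres.
408,380 litres ≤ 420,000 litres, so the threshold is not exceeded.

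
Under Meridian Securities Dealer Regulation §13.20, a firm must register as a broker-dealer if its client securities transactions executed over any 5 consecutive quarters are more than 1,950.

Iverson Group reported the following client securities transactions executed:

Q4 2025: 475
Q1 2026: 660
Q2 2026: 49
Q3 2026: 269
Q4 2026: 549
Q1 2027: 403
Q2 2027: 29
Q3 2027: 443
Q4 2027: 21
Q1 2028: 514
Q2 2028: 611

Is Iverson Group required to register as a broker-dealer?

Q4 2025–Q4 2026: 475 + 660 + 49 + 269 + 549 = 2,002 (over)
Q1 2026–Q1 2027: 660 + 49 + 269 + 549 + 403 = 1,930 (under)
Q2 2026–Q2 2027: 49 + 269 + 549 + 403 + 29 = 1,299 (under)
Q3 2026–Q3 2027: 269 + 549 + 403 + 29 + 443 = 1,693 (under)
Q4 2026–Q4 2027: 549 + 403 + 29 + 443 + 21 = 1,445 (under)
Q1 2027–Q1 2028: 403 + 29 + 443 + 21 + 514 = 1,410 (under)
Q2 2027–Q2 2028: 29 + 443 + 21 + 514 + 611 = 1,618 (under)
At least one window exceeds 1,950.

Yes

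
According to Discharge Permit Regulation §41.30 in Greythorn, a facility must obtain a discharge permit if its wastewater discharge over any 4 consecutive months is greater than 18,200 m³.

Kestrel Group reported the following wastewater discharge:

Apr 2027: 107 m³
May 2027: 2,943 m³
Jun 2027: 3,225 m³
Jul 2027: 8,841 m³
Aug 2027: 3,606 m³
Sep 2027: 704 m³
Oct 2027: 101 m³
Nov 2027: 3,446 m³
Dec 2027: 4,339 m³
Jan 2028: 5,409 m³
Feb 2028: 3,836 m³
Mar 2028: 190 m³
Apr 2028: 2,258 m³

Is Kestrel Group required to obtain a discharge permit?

Yes

Apr 2027–Jul 2027: 107 m³ + 2,943 m³ + 3,225 m³ + 8,841 m³ = 15,116 m³ (under)
May 2027–Aug 2027: 2,943 m³ + 3,225 m³ + 8,841 m³ + 3,606 m³ = 18,615 m³ (over)
Jun 2027–Sep 2027: 3,225 m³ + 8,841 m³ + 3,606 m³ + 704 m³ = 16,376 m³ (under)
Jul 2027–Oct 2027: 8,841 m³ + 3,606 m³ + 704 m³ + 101 m³ = 13,252 m³ (under)
Aug 2027–Nov 2027: 3,606 m³ + 704 m³ + 101 m³ + 3,446 m³ = 7,857 m³ (under)
Sep 2027–Dec 2027: 704 m³ + 101 m³ + 3,446 m³ + 4,339 m³ = 8,590 m³ (under)
Oct 2027–Jan 2028: 101 m³ + 3,446 m³ + 4,339 m³ + 5,409 m³ = 13,295 m³ (under)
Nov 2027–Feb 2028: 3,446 m³ + 4,339 m³ + 5,409 m³ + 3,836 m³ = 17,030 m³ (under)
Dec 2027–Mar 2028: 4,339 m³ + 5,409 m³ + 3,836 m³ + 190 m³ = 13,774 m³ (under)
Jan 2028–Apr 2028: 5,409 m³ + 3,836 m³ + 190 m³ + 2,258 m³ = 11,693 m³ (under)
At least one window exceeds 18,200 m³.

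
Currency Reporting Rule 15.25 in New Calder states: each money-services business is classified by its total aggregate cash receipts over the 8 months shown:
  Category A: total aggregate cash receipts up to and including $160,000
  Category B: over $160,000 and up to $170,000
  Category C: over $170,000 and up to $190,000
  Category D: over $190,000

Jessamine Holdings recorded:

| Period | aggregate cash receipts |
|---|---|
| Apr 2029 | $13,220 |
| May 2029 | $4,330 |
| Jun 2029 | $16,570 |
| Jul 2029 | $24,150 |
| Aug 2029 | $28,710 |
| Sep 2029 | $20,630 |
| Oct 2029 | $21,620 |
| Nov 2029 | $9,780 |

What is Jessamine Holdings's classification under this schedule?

Total aggregate cash receipts: $13,220 + $4,330 + $16,570 + $24,150 + $28,710 + $20,630 + $21,620 + $9,780 = $139,010.
$139,010 ≤ $160,000, so Category A applies.

Category A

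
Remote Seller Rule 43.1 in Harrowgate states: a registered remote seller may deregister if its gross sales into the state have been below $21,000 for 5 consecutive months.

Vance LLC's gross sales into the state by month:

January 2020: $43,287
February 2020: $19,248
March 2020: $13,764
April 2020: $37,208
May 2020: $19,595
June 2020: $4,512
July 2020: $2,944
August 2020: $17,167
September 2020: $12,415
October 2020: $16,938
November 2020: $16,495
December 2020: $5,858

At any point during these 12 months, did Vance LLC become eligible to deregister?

Yes

Months below $21,000: February 2020, March 2020, May 2020, June 2020, July 2020, August 2020, September 2020, October 2020, November 2020, December 2020.
Longest run of consecutive months below the threshold: 8.
8 ≥ 5, so Vance LLC became eligible.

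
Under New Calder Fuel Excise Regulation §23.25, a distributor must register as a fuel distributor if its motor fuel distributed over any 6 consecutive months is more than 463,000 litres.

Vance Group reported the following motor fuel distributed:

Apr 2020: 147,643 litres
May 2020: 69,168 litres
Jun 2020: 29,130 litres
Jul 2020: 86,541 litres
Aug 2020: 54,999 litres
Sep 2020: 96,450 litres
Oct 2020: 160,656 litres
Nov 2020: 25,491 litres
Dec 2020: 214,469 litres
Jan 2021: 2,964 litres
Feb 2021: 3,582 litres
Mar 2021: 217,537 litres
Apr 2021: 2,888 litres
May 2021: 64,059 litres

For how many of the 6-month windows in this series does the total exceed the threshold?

8

Apr 2020–Sep 2020: 147,643 litres + 69,168 litres + 29,130 litres + 86,541 litres + 54,999 litres + 96,450 litres = 483,931 litres (over)
May 2020–Oct 2020: 69,168 litres + 29,130 litres + 86,541 litres + 54,999 litres + 96,450 litres + 160,656 litres = 496,944 litres (over)
Jun 2020–Nov 2020: 29,130 litres + 86,541 litres + 54,999 litres + 96,450 litres + 160,656 litres + 25,491 litres = 453,267 litres (under)
Jul 2020–Dec 2020: 86,541 litres + 54,999 litres + 96,450 litres + 160,656 litres + 25,491 litres + 214,469 litres = 638,606 litres (over)
Aug 2020–Jan 2021: 54,999 litres + 96,450 litres + 160,656 litres + 25,491 litres + 214,469 litres + 2,964 litres = 555,029 litres (over)
Sep 2020–Feb 2021: 96,450 litres + 160,656 litres + 25,491 litres + 214,469 litres + 2,964 litres + 3,582 litres = 503,612 litres (over)
Oct 2020–Mar 2021: 160,656 litres + 25,491 litres + 214,469 litres + 2,964 litres + 3,582 litres + 217,537 litres = 624,699 litres (over)
Nov 2020–Apr 2021: 25,491 litres + 214,469 litres + 2,964 litres + 3,582 litres + 217,537 litres + 2,888 litres = 466,931 litres (over)
Dec 2020–May 2021: 214,469 litres + 2,964 litres + 3,582 litres + 217,537 litres + 2,888 litres + 64,059 litres = 505,499 litres (over)
8 windows exceed the threshold.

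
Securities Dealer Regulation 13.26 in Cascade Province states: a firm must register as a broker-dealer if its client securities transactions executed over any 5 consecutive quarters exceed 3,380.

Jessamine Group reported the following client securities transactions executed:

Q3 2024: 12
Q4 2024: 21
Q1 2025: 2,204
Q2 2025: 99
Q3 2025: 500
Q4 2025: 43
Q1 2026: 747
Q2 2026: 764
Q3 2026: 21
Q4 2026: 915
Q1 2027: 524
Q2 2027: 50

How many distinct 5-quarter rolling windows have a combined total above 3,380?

1

Q3 2024–Q3 2025: 12 + 21 + 2,204 + 99 + 500 = 2,836 (under)
Q4 2024–Q4 2025: 21 + 2,204 + 99 + 500 + 43 = 2,867 (under)
Q1 2025–Q1 2026: 2,204 + 99 + 500 + 43 + 747 = 3,593 (over)
Q2 2025–Q2 2026: 99 + 500 + 43 + 747 + 764 = 2,153 (under)
Q3 2025–Q3 2026: 500 + 43 + 747 + 764 + 21 = 2,075 (under)
Q4 2025–Q4 2026: 43 + 747 + 764 + 21 + 915 = 2,490 (under)
Q1 2026–Q1 2027: 747 + 764 + 21 + 915 + 524 = 2,971 (under)
Q2 2026–Q2 2027: 764 + 21 + 915 + 524 + 50 = 2,274 (under)
1 window exceeds the threshold.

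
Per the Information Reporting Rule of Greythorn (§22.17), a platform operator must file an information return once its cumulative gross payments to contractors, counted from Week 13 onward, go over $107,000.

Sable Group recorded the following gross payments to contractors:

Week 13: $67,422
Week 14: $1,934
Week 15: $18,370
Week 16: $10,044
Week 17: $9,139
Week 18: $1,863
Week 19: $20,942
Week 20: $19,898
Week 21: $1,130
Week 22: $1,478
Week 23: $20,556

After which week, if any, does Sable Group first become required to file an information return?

Through Week 13: $67,422
Through Week 14: $69,356
Through Week 15: $87,726
Through Week 16: $97,770
Through Week 17: $106,909
Through Week 18: $108,772 ← exceeds threshold

Week 18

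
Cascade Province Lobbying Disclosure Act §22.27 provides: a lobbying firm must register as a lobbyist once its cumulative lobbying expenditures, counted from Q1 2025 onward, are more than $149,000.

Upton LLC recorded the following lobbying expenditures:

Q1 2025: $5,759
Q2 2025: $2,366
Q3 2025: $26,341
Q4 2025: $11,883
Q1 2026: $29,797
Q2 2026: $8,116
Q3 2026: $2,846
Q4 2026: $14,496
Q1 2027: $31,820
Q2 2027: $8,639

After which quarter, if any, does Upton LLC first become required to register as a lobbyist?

Not triggered

Through Q1 2025: $5,759
Through Q2 2025: $8,125
Through Q3 2025: $34,466
Through Q4 2025: $46,349
Through Q1 2026: $76,146
Through Q2 2026: $84,262
Through Q3 2026: $87,108
Through Q4 2026: $101,604
Through Q1 2027: $133,424
Through Q2 2027: $142,063
Final cumulative total $142,063 ≤ $149,000; the threshold is never exceeded.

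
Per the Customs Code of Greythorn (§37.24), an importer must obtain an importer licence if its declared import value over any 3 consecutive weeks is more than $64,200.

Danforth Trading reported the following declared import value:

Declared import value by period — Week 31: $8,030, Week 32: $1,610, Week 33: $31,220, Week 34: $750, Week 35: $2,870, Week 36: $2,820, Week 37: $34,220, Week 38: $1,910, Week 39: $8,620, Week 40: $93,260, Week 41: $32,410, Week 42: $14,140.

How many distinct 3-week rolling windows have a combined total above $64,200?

3

Week 31–Week 33: $8,030 + $1,610 + $31,220 = $40,860 (under)
Week 32–Week 34: $1,610 + $31,220 + $750 = $33,580 (under)
Week 33–Week 35: $31,220 + $750 + $2,870 = $34,840 (under)
Week 34–Week 36: $750 + $2,870 + $2,820 = $6,440 (under)
Week 35–Week 37: $2,870 + $2,820 + $34,220 = $39,910 (under)
Week 36–Week 38: $2,820 + $34,220 + $1,910 = $38,950 (under)
Week 37–Week 39: $34,220 + $1,910 + $8,620 = $44,750 (under)
Week 38–Week 40: $1,910 + $8,620 + $93,260 = $103,790 (over)
Week 39–Week 41: $8,620 + $93,260 + $32,410 = $134,290 (over)
Week 40–Week 42: $93,260 + $32,410 + $14,140 = $139,810 (over)
3 windows exceed the threshold.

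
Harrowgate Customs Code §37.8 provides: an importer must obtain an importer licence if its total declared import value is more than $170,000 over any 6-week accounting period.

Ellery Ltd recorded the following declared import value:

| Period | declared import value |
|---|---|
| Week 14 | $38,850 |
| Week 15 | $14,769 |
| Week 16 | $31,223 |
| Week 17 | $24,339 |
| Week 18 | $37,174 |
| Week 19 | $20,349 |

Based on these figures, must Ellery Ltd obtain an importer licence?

No

Total declared import value: $38,850 + $14,769 + $31,223 + $24,339 + $37,174 + $20,349 = $166,704.
$166,704 ≤ $170,000, so the threshold is not exceeded.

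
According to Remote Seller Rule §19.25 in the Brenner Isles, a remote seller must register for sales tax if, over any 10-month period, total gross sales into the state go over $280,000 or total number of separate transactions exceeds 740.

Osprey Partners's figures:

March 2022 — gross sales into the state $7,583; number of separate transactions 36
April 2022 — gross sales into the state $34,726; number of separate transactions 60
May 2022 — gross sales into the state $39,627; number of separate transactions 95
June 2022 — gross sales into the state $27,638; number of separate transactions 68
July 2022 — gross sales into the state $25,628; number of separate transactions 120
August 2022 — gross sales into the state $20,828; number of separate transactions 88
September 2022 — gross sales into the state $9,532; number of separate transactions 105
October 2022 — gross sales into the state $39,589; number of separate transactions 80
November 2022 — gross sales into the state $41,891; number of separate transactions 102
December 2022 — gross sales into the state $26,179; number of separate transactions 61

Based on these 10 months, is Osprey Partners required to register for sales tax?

Total gross sales into the state: $7,583 + $34,726 + $39,627 + $27,638 + $25,628 + $20,828 + $9,532 + $39,589 + $41,891 + $26,179 = $273,221 (≤ $280,000).
Total number of separate transactions: 36 + 60 + 95 + 68 + 120 + 88 + 105 + 80 + 102 + 61 = 815 (> 740).
The test is 'or': at least one threshold is exceeded.

Yes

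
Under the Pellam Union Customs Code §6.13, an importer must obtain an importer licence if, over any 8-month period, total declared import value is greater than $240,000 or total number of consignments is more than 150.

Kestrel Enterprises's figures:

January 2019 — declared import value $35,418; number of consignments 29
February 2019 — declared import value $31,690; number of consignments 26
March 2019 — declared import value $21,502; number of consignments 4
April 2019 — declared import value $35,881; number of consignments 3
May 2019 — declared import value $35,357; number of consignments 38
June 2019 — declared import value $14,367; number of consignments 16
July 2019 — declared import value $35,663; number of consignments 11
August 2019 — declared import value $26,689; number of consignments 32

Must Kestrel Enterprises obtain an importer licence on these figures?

Total declared import value: $35,418 + $31,690 + $21,502 + $35,881 + $35,357 + $14,367 + $35,663 + $26,689 = $236,567 (≤ $240,000).
Total number of consignments: 29 + 26 + 4 + 3 + 38 + 16 + 11 + 32 = 159 (> 150).
The test is 'or': at least one threshold is exceeded.

Yes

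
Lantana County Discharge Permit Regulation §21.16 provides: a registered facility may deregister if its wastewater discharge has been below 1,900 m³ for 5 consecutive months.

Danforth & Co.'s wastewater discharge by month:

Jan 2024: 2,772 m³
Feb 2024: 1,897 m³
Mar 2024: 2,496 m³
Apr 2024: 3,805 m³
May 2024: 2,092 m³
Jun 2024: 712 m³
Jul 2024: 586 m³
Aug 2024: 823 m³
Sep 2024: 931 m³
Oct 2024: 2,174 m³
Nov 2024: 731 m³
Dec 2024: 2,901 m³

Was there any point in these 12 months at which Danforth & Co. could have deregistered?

Months below 1,900 m³: Feb 2024, Jun 2024, Jul 2024, Aug 2024, Sep 2024, Nov 2024.
Longest run of consecutive months below the threshold: 4.
4 < 5, so Danforth & Co. never became eligible.

No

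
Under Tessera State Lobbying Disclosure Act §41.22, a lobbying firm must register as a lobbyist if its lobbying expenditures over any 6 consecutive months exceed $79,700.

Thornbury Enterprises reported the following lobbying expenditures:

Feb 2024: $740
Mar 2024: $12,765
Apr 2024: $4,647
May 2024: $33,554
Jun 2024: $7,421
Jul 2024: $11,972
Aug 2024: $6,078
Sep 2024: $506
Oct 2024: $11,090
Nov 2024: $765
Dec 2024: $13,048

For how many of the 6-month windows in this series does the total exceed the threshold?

0

Feb 2024–Jul 2024: $740 + $12,765 + $4,647 + $33,554 + $7,421 + $11,972 = $71,099 (under)
Mar 2024–Aug 2024: $12,765 + $4,647 + $33,554 + $7,421 + $11,972 + $6,078 = $76,437 (under)
Apr 2024–Sep 2024: $4,647 + $33,554 + $7,421 + $11,972 + $6,078 + $506 = $64,178 (under)
May 2024–Oct 2024: $33,554 + $7,421 + $11,972 + $6,078 + $506 + $11,090 = $70,621 (under)
Jun 2024–Nov 2024: $7,421 + $11,972 + $6,078 + $506 + $11,090 + $765 = $37,832 (under)
Jul 2024–Dec 2024: $11,972 + $6,078 + $506 + $11,090 + $765 + $13,048 = $43,459 (under)
0 windows exceed the threshold.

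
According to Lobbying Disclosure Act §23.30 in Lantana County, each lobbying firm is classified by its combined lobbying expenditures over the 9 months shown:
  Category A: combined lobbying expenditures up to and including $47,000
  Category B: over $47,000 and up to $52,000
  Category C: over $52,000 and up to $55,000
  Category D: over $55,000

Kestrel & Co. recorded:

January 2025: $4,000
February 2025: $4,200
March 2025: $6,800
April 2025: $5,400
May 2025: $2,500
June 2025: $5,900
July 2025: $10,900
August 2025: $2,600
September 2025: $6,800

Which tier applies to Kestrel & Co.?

Combined lobbying expenditures: $4,000 + $4,200 + $6,800 + $5,400 + $2,500 + $5,900 + $10,900 + $2,600 + $6,800 = $49,100.
$47,000 < $49,100 ≤ $52,000, so Category B applies.

Category B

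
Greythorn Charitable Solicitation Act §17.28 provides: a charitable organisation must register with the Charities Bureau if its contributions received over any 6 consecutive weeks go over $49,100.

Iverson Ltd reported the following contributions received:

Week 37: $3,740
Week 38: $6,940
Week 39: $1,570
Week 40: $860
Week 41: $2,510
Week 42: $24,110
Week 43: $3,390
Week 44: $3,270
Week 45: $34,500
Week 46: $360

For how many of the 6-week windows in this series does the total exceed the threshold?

Week 37–Week 42: $3,740 + $6,940 + $1,570 + $860 + $2,510 + $24,110 = $39,730 (under)
Week 38–Week 43: $6,940 + $1,570 + $860 + $2,510 + $24,110 + $3,390 = $39,380 (under)
Week 39–Week 44: $1,570 + $860 + $2,510 + $24,110 + $3,390 + $3,270 = $35,710 (under)
Week 40–Week 45: $860 + $2,510 + $24,110 + $3,390 + $3,270 + $34,500 = $68,640 (over)
Week 41–Week 46: $2,510 + $24,110 + $3,390 + $3,270 + $34,500 + $360 = $68,140 (over)
2 windows exceed the threshold.

2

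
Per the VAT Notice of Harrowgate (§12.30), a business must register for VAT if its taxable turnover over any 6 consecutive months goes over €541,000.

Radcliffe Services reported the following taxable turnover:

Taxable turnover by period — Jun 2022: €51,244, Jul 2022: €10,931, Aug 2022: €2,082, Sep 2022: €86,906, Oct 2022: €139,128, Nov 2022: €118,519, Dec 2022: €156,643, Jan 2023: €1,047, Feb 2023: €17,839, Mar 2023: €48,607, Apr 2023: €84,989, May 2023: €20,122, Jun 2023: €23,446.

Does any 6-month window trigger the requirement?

No

Jun 2022–Nov 2022: €51,244 + €10,931 + €2,082 + €86,906 + €139,128 + €118,519 = €408,810 (under)
Jul 2022–Dec 2022: €10,931 + €2,082 + €86,906 + €139,128 + €118,519 + €156,643 = €514,209 (under)
Aug 2022–Jan 2023: €2,082 + €86,906 + €139,128 + €118,519 + €156,643 + €1,047 = €504,325 (under)
Sep 2022–Feb 2023: €86,906 + €139,128 + €118,519 + €156,643 + €1,047 + €17,839 = €520,082 (under)
Oct 2022–Mar 2023: €139,128 + €118,519 + €156,643 + €1,047 + €17,839 + €48,607 = €481,783 (under)
Nov 2022–Apr 2023: €118,519 + €156,643 + €1,047 + €17,839 + €48,607 + €84,989 = €427,644 (under)
Dec 2022–May 2023: €156,643 + €1,047 + €17,839 + €48,607 + €84,989 + €20,122 = €329,247 (under)
Jan 2023–Jun 2023: €1,047 + €17,839 + €48,607 + €84,989 + €20,122 + €23,446 = €196,050 (under)
No window exceeds €541,000.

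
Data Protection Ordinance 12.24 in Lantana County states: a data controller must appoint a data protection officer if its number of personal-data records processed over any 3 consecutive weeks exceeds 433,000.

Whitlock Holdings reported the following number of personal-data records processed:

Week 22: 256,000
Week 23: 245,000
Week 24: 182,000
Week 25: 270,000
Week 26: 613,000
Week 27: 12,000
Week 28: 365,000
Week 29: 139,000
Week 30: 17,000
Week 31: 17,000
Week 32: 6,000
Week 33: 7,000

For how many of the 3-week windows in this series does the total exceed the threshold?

Week 22–Week 24: 256,000 + 245,000 + 182,000 = 683,000 (over)
Week 23–Week 25: 245,000 + 182,000 + 270,000 = 697,000 (over)
Week 24–Week 26: 182,000 + 270,000 + 613,000 = 1,065,000 (over)
Week 25–Week 27: 270,000 + 613,000 + 12,000 = 895,000 (over)
Week 26–Week 28: 613,000 + 12,000 + 365,000 = 990,000 (over)
Week 27–Week 29: 12,000 + 365,000 + 139,000 = 516,000 (over)
Week 28–Week 30: 365,000 + 139,000 + 17,000 = 521,000 (over)
Week 29–Week 31: 139,000 + 17,000 + 17,000 = 173,000 (under)
Week 30–Week 32: 17,000 + 17,000 + 6,000 = 40,000 (under)
Week 31–Week 33: 17,000 + 6,000 + 7,000 = 30,000 (under)
7 windows exceed the threshold.

7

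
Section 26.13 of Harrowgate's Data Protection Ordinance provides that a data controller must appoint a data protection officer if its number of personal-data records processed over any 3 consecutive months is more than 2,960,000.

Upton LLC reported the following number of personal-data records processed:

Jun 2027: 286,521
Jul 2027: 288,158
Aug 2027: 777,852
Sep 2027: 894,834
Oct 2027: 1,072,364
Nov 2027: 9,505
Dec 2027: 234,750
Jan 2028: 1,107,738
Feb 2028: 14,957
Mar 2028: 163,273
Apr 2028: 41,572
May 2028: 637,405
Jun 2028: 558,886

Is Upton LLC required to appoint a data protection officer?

Jun 2027–Aug 2027: 286,521 + 288,158 + 777,852 = 1,352,531 (under)
Jul 2027–Sep 2027: 288,158 + 777,852 + 894,834 = 1,960,844 (under)
Aug 2027–Oct 2027: 777,852 + 894,834 + 1,072,364 = 2,745,050 (under)
Sep 2027–Nov 2027: 894,834 + 1,072,364 + 9,505 = 1,976,703 (under)
Oct 2027–Dec 2027: 1,072,364 + 9,505 + 234,750 = 1,316,619 (under)
Nov 2027–Jan 2028: 9,505 + 234,750 + 1,107,738 = 1,351,993 (under)
Dec 2027–Feb 2028: 234,750 + 1,107,738 + 14,957 = 1,357,445 (under)
Jan 2028–Mar 2028: 1,107,738 + 14,957 + 163,273 = 1,285,968 (under)
Feb 2028–Apr 2028: 14,957 + 163,273 + 41,572 = 219,802 (under)
Mar 2028–May 2028: 163,273 + 41,572 + 637,405 = 842,250 (under)
Apr 2028–Jun 2028: 41,572 + 637,405 + 558,886 = 1,237,863 (under)
No window exceeds 2,960,000.

No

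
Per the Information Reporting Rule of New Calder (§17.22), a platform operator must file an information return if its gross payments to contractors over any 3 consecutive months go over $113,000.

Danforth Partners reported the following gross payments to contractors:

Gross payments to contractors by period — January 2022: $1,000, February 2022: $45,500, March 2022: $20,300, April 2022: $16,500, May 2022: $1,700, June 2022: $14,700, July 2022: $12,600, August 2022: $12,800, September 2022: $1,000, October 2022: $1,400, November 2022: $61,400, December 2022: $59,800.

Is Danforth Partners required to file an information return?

January 2022–March 2022: $1,000 + $45,500 + $20,300 = $66,800 (under)
February 2022–April 2022: $45,500 + $20,300 + $16,500 = $82,300 (under)
March 2022–May 2022: $20,300 + $16,500 + $1,700 = $38,500 (under)
April 2022–June 2022: $16,500 + $1,700 + $14,700 = $32,900 (under)
May 2022–July 2022: $1,700 + $14,700 + $12,600 = $29,000 (under)
June 2022–August 2022: $14,700 + $12,600 + $12,800 = $40,100 (under)
July 2022–September 2022: $12,600 + $12,800 + $1,000 = $26,400 (under)
August 2022–October 2022: $12,800 + $1,000 + $1,400 = $15,200 (under)
September 2022–November 2022: $1,000 + $1,400 + $61,400 = $63,800 (under)
October 2022–December 2022: $1,400 + $61,400 + $59,800 = $122,600 (over)
At least one window exceeds $113,000.

Yes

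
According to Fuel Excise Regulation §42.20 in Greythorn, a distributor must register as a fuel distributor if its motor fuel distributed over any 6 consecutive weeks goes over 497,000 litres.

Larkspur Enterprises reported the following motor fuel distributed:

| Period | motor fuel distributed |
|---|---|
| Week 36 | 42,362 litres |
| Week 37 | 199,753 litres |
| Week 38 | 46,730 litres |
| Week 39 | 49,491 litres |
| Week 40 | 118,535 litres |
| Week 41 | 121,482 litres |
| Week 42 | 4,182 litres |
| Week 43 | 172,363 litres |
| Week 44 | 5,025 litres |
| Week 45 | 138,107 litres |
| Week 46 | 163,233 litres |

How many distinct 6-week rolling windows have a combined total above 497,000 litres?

5

Week 36–Week 41: 42,362 litres + 199,753 litres + 46,730 litres + 49,491 litres + 118,535 litres + 121,482 litres = 578,353 litres (over)
Week 37–Week 42: 199,753 litres + 46,730 litres + 49,491 litres + 118,535 litres + 121,482 litres + 4,182 litres = 540,173 litres (over)
Week 38–Week 43: 46,730 litres + 49,491 litres + 118,535 litres + 121,482 litres + 4,182 litres + 172,363 litres = 512,783 litres (over)
Week 39–Week 44: 49,491 litres + 118,535 litres + 121,482 litres + 4,182 litres + 172,363 litres + 5,025 litres = 471,078 litres (under)
Week 40–Week 45: 118,535 litres + 121,482 litres + 4,182 litres + 172,363 litres + 5,025 litres + 138,107 litres = 559,694 litres (over)
Week 41–Week 46: 121,482 litres + 4,182 litres + 172,363 litres + 5,025 litres + 138,107 litres + 163,233 litres = 604,392 litres (over)
5 windows exceed the threshold.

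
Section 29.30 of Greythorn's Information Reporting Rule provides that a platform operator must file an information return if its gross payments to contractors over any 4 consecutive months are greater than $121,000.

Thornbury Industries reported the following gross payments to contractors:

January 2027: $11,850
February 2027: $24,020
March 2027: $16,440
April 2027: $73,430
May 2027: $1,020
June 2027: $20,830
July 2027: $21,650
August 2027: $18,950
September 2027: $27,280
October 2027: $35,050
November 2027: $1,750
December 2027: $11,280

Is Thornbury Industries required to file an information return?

Yes

January 2027–April 2027: $11,850 + $24,020 + $16,440 + $73,430 = $125,740 (over)
February 2027–May 2027: $24,020 + $16,440 + $73,430 + $1,020 = $114,910 (under)
March 2027–June 2027: $16,440 + $73,430 + $1,020 + $20,830 = $111,720 (under)
April 2027–July 2027: $73,430 + $1,020 + $20,830 + $21,650 = $116,930 (under)
May 2027–August 2027: $1,020 + $20,830 + $21,650 + $18,950 = $62,450 (under)
June 2027–September 2027: $20,830 + $21,650 + $18,950 + $27,280 = $88,710 (under)
July 2027–October 2027: $21,650 + $18,950 + $27,280 + $35,050 = $102,930 (under)
August 2027–November 2027: $18,950 + $27,280 + $35,050 + $1,750 = $83,030 (under)
September 2027–December 2027: $27,280 + $35,050 + $1,750 + $11,280 = $75,360 (under)
At least one window exceeds $121,000.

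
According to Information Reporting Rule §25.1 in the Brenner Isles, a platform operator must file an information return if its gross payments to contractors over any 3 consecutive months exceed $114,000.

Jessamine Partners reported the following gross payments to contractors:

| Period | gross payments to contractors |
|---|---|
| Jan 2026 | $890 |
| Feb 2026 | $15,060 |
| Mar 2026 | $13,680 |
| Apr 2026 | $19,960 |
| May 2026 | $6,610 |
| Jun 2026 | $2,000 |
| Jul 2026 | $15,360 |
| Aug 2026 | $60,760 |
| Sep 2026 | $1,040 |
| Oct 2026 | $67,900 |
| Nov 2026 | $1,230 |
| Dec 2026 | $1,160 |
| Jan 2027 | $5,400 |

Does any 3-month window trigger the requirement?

Yes

Jan 2026–Mar 2026: $890 + $15,060 + $13,680 = $29,630 (under)
Feb 2026–Apr 2026: $15,060 + $13,680 + $19,960 = $48,700 (under)
Mar 2026–May 2026: $13,680 + $19,960 + $6,610 = $40,250 (under)
Apr 2026–Jun 2026: $19,960 + $6,610 + $2,000 = $28,570 (under)
May 2026–Jul 2026: $6,610 + $2,000 + $15,360 = $23,970 (under)
Jun 2026–Aug 2026: $2,000 + $15,360 + $60,760 = $78,120 (under)
Jul 2026–Sep 2026: $15,360 + $60,760 + $1,040 = $77,160 (under)
Aug 2026–Oct 2026: $60,760 + $1,040 + $67,900 = $129,700 (over)
Sep 2026–Nov 2026: $1,040 + $67,900 + $1,230 = $70,170 (under)
Oct 2026–Dec 2026: $67,900 + $1,230 + $1,160 = $70,290 (under)
Nov 2026–Jan 2027: $1,230 + $1,160 + $5,400 = $7,790 (under)
At least one window exceeds $114,000.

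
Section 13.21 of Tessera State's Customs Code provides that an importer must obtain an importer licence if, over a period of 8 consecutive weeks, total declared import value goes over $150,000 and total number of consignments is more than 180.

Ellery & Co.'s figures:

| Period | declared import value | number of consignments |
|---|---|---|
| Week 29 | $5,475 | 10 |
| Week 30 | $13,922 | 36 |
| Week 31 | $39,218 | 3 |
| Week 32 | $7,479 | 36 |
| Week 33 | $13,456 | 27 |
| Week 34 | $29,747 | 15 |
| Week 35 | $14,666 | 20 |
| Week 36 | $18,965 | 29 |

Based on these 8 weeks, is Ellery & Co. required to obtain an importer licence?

Total declared import value: $5,475 + $13,922 + $39,218 + $7,479 + $13,456 + $29,747 + $14,666 + $18,965 = $142,928 (≤ $150,000).
Total number of consignments: 10 + 36 + 3 + 36 + 27 + 15 + 20 + 29 = 176 (≤ 180).
The test is 'and': the rule requires both, and at least one is not exceeded.

No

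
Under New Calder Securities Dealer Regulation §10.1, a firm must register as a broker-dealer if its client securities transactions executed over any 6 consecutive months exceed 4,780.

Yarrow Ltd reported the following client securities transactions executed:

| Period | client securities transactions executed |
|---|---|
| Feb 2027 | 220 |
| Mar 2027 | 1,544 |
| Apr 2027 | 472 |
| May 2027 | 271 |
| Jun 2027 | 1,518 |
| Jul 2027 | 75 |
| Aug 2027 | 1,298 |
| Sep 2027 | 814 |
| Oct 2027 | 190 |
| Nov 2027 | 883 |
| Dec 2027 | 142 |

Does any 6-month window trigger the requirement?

Feb 2027–Jul 2027: 220 + 1,544 + 472 + 271 + 1,518 + 75 = 4,100 (under)
Mar 2027–Aug 2027: 1,544 + 472 + 271 + 1,518 + 75 + 1,298 = 5,178 (over)
Apr 2027–Sep 2027: 472 + 271 + 1,518 + 75 + 1,298 + 814 = 4,448 (under)
May 2027–Oct 2027: 271 + 1,518 + 75 + 1,298 + 814 + 190 = 4,166 (under)
Jun 2027–Nov 2027: 1,518 + 75 + 1,298 + 814 + 190 + 883 = 4,778 (under)
Jul 2027–Dec 2027: 75 + 1,298 + 814 + 190 + 883 + 142 = 3,402 (under)
At least one window exceeds 4,780.

Yes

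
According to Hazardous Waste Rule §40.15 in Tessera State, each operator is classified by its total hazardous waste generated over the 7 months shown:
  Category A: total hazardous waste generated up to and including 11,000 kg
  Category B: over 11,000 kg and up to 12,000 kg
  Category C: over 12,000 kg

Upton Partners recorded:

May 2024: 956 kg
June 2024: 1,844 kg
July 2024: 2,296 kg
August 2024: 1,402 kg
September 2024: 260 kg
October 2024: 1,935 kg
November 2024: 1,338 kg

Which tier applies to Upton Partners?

Total hazardous waste generated: 956 kg + 1,844 kg + 2,296 kg + 1,402 kg + 260 kg + 1,935 kg + 1,338 kg = 10,031 kg.
10,031 kg ≤ 11,000 kg, so Category A applies.

Category A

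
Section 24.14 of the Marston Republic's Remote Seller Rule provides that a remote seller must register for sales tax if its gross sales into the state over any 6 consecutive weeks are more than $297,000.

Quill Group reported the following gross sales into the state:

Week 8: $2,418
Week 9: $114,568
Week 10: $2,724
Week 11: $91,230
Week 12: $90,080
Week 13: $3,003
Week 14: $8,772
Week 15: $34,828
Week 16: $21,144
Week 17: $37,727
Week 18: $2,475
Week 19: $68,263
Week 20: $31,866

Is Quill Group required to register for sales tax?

Week 8–Week 13: $2,418 + $114,568 + $2,724 + $91,230 + $90,080 + $3,003 = $304,023 (over)
Week 9–Week 14: $114,568 + $2,724 + $91,230 + $90,080 + $3,003 + $8,772 = $310,377 (over)
Week 10–Week 15: $2,724 + $91,230 + $90,080 + $3,003 + $8,772 + $34,828 = $230,637 (under)
Week 11–Week 16: $91,230 + $90,080 + $3,003 + $8,772 + $34,828 + $21,144 = $249,057 (under)
Week 12–Week 17: $90,080 + $3,003 + $8,772 + $34,828 + $21,144 + $37,727 = $195,554 (under)
Week 13–Week 18: $3,003 + $8,772 + $34,828 + $21,144 + $37,727 + $2,475 = $107,949 (under)
Week 14–Week 19: $8,772 + $34,828 + $21,144 + $37,727 + $2,475 + $68,263 = $173,209 (under)
Week 15–Week 20: $34,828 + $21,144 + $37,727 + $2,475 + $68,263 + $31,866 = $196,303 (under)
At least one window exceeds $297,000.

Yes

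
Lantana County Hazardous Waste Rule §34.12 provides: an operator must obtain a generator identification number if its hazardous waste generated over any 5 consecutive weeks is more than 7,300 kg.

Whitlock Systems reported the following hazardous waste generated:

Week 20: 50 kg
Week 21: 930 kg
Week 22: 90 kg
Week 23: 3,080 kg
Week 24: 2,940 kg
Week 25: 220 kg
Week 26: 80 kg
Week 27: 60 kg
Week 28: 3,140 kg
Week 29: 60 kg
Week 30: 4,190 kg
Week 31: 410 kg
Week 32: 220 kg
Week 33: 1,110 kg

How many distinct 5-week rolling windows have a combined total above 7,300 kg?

Week 20–Week 24: 50 kg + 930 kg + 90 kg + 3,080 kg + 2,940 kg = 7,090 kg (under)
Week 21–Week 25: 930 kg + 90 kg + 3,080 kg + 2,940 kg + 220 kg = 7,260 kg (under)
Week 22–Week 26: 90 kg + 3,080 kg + 2,940 kg + 220 kg + 80 kg = 6,410 kg (under)
Week 23–Week 27: 3,080 kg + 2,940 kg + 220 kg + 80 kg + 60 kg = 6,380 kg (under)
Week 24–Week 28: 2,940 kg + 220 kg + 80 kg + 60 kg + 3,140 kg = 6,440 kg (under)
Week 25–Week 29: 220 kg + 80 kg + 60 kg + 3,140 kg + 60 kg = 3,560 kg (under)
Week 26–Week 30: 80 kg + 60 kg + 3,140 kg + 60 kg + 4,190 kg = 7,530 kg (over)
Week 27–Week 31: 60 kg + 3,140 kg + 60 kg + 4,190 kg + 410 kg = 7,860 kg (over)
Week 28–Week 32: 3,140 kg + 60 kg + 4,190 kg + 410 kg + 220 kg = 8,020 kg (over)
Week 29–Week 33: 60 kg + 4,190 kg + 410 kg + 220 kg + 1,110 kg = 5,990 kg (under)
3 windows exceed the threshold.

3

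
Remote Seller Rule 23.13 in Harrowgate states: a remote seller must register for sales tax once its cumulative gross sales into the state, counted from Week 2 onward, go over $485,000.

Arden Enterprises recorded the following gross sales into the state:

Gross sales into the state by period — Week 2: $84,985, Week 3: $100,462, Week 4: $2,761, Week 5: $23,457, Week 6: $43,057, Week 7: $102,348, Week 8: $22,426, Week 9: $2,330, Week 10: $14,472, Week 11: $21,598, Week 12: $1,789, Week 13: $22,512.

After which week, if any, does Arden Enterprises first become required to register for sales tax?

Through Week 2: $84,985
Through Week 3: $185,447
Through Week 4: $188,208
Through Week 5: $211,665
Through Week 6: $254,722
Through Week 7: $357,070
Through Week 8: $379,496
Through Week 9: $381,826
Through Week 10: $396,298
Through Week 11: $417,896
Through Week 12: $419,685
Through Week 13: $442,197
Final cumulative total $442,197 ≤ $485,000; the threshold is never exceeded.

Not triggered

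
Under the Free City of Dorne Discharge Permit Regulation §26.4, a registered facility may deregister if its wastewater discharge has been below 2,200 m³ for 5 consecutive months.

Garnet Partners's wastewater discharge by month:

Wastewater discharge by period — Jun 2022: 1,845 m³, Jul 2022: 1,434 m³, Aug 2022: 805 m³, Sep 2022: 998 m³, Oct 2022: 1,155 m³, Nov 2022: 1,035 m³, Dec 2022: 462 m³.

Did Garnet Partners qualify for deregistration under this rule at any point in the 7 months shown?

Months below 2,200 m³: Jun 2022, Jul 2022, Aug 2022, Sep 2022, Oct 2022, Nov 2022, Dec 2022.
Longest run of consecutive months below the threshold: 7.
7 ≥ 5, so Garnet Partners became eligible.

Yes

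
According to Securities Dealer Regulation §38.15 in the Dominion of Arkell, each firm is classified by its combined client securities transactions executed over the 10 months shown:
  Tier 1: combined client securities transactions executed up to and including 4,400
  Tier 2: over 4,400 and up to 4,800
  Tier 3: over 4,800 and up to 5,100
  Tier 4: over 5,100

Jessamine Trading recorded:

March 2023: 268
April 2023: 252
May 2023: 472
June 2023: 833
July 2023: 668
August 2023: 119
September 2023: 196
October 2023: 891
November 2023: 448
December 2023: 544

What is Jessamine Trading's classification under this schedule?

Combined client securities transactions executed: 268 + 252 + 472 + 833 + 668 + 119 + 196 + 891 + 448 + 544 = 4,691.
4,400 < 4,691 ≤ 4,800, so Tier 2 applies.

Tier 2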